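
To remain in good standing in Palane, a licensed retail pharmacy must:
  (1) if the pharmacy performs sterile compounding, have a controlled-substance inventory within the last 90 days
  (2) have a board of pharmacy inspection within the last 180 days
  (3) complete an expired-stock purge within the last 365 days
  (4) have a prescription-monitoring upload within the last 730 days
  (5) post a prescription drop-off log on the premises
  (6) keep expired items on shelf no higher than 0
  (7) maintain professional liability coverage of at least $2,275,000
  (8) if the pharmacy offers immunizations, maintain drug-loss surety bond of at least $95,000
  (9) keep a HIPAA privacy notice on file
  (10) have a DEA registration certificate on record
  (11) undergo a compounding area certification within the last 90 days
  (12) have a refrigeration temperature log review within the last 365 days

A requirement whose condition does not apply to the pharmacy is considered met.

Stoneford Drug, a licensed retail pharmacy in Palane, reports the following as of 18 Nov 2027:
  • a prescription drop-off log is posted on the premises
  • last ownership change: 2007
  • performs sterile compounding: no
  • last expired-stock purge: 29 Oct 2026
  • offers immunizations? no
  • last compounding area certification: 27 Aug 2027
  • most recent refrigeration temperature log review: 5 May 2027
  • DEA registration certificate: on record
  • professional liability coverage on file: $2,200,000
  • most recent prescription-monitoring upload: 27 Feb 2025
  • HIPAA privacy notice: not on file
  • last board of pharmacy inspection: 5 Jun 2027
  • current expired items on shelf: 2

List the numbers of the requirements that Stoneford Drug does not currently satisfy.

3, 4, 6, 7, 9

1. condition 'performs sterile compounding' does not hold → requirement n/a → met
2. board of pharmacy inspection 166 days ago vs limit 180 → met
3. expired-stock purge 385 days ago vs limit 365 → not met
4. prescription-monitoring upload 994 days ago vs limit 730 → not met
5. prescription drop-off log present → met
6. expired items on shelf 2 > 0 → not met
7. professional liability coverage $2,200,000 < $2,275,000 → not met
8. condition 'offers immunizations' does not hold → requirement n/a → met
9. HIPAA privacy notice absent → not met
10. DEA registration certificate present → met
11. compounding area certification 83 days ago vs limit 90 → met
12. refrigeration temperature log review 197 days ago vs limit 365 → met
Not met: 3, 4, 6, 7, 9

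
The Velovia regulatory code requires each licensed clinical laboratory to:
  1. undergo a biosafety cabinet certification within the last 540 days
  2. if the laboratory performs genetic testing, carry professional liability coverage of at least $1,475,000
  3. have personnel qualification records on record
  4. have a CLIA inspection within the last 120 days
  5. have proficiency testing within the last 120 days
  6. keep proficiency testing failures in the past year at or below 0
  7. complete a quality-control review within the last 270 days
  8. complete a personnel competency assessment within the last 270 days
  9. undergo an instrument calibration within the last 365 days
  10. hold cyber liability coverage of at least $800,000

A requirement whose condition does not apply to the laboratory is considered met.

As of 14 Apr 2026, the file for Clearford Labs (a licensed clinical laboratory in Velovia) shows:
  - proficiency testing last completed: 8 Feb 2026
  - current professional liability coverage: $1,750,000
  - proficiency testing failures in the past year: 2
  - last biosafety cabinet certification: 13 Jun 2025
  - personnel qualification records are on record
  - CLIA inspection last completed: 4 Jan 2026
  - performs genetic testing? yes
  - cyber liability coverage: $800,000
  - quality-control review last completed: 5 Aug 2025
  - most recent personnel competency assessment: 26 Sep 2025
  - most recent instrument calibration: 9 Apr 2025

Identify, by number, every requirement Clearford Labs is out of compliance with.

6, 9

1. biosafety cabinet certification 305 days ago vs limit 540 → met
2. condition 'performs genetic testing' holds; professional liability coverage $1,750,000 ≥ $1,475,000 → met
3. personnel qualification records present → met
4. CLIA inspection 100 days ago vs limit 120 → met
5. proficiency testing 65 days ago vs limit 120 → met
6. proficiency testing failures in the past year 2 > 0 → not met
7. quality-control review 252 days ago vs limit 270 → met
8. personnel competency assessment 200 days ago vs limit 270 → met
9. instrument calibration 370 days ago vs limit 365 → not met
10. cyber liability coverage $800,000 ≥ $800,000 → met
Not met: 6, 9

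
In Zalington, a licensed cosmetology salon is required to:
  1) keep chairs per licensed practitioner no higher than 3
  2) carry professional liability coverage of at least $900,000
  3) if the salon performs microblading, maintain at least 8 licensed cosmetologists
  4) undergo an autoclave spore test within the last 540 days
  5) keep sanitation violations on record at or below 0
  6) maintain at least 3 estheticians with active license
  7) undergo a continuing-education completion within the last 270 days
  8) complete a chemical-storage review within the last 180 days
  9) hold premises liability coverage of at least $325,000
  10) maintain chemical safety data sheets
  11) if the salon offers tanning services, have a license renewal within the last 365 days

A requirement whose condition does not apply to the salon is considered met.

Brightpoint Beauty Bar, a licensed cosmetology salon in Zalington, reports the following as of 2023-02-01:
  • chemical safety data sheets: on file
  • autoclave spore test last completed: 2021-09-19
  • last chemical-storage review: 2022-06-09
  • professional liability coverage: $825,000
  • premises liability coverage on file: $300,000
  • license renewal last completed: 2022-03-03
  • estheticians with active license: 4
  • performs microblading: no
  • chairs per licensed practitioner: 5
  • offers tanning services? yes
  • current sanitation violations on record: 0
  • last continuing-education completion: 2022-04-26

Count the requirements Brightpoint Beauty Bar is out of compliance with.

5

1. chairs per licensed practitioner 5 > 3 → not met
2. professional liability coverage $825,000 < $900,000 → not met
3. condition 'performs microblading' does not hold → requirement n/a → met
4. autoclave spore test 500 days ago vs limit 540 → met
5. sanitation violations on record 0 ≤ 0 → met
6. estheticians with active license 4 ≥ 3 → met
7. continuing-education completion 281 days ago vs limit 270 → not met
8. chemical-storage review 237 days ago vs limit 180 → not met
9. premises liability coverage $300,000 < $325,000 → not met
10. chemical safety data sheets present → met
11. condition 'offers tanning services' holds; license renewal 335 days ago vs limit 365 → met
Not met: 5 of 11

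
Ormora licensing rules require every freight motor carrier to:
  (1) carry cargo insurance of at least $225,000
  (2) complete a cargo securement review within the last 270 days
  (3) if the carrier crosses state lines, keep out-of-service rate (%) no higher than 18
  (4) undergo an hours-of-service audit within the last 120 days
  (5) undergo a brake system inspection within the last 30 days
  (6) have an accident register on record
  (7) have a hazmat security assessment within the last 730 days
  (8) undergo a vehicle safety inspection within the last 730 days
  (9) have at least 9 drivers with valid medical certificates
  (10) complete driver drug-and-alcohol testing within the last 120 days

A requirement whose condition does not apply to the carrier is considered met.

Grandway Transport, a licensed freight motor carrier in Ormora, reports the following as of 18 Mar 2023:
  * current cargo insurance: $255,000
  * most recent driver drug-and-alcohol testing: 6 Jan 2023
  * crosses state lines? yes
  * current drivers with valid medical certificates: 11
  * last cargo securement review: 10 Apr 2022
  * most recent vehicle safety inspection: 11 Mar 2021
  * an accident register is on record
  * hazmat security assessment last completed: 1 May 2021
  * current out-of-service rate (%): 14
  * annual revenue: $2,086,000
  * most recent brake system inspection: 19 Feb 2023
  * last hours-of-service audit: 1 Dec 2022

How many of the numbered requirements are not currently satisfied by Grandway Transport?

1. cargo insurance $255,000 ≥ $225,000 → met
2. cargo securement review 342 days ago vs limit 270 → not met
3. condition 'crosses state lines' holds; out-of-service rate (%) 14 ≤ 18 → met
4. hours-of-service audit 107 days ago vs limit 120 → met
5. brake system inspection 27 days ago vs limit 30 → met
6. accident register present → met
7. hazmat security assessment 686 days ago vs limit 730 → met
8. vehicle safety inspection 737 days ago vs limit 730 → not met
9. drivers with valid medical certificates 11 ≥ 9 → met
10. driver drug-and-alcohol testing 71 days ago vs limit 120 → met
Not met: 2 of 10

2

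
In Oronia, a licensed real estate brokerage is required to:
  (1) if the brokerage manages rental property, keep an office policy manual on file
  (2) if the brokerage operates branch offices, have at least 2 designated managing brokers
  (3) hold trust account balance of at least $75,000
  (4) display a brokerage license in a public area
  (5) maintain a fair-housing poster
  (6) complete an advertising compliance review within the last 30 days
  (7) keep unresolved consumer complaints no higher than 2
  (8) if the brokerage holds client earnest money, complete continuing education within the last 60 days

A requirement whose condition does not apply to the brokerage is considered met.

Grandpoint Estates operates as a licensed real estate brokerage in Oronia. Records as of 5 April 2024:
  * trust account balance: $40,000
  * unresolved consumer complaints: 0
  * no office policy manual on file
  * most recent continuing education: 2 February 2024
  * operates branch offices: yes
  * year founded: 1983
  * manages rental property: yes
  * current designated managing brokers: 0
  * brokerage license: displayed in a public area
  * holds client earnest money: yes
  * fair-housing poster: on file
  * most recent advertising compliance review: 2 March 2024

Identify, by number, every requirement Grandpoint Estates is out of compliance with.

1, 2, 3, 6, 8

1. condition 'manages rental property' holds; office policy manual absent → not met
2. condition 'operates branch offices' holds; designated managing brokers 0 < 2 → not met
3. trust account balance $40,000 < $75,000 → not met
4. brokerage license present → met
5. fair-housing poster present → met
6. advertising compliance review 34 days ago vs limit 30 → not met
7. unresolved consumer complaints 0 ≤ 2 → met
8. condition 'holds client earnest money' holds; continuing education 63 days ago vs limit 60 → not met
Not met: 1, 2, 3, 6, 8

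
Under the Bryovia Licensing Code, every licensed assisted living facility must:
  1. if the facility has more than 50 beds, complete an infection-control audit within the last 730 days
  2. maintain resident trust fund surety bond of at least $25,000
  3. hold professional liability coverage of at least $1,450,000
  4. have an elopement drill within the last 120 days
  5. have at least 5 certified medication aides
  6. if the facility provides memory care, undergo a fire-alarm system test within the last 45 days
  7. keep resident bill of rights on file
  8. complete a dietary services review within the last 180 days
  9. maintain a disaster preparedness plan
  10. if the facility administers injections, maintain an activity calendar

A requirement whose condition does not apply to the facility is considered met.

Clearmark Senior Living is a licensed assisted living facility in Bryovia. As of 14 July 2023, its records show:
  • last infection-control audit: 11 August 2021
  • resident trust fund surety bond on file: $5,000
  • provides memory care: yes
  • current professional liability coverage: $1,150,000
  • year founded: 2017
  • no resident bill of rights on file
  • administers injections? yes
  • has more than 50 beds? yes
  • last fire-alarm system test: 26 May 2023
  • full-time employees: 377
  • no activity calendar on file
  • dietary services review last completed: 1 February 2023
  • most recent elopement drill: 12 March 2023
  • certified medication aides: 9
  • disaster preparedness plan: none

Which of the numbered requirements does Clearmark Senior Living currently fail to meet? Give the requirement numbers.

1. condition 'has more than 50 beds' holds; infection-control audit 702 days ago vs limit 730 → met
2. resident trust fund surety bond $5,000 < $25,000 → not met
3. professional liability coverage $1,150,000 < $1,450,000 → not met
4. elopement drill 124 days ago vs limit 120 → not met
5. certified medication aides 9 ≥ 5 → met
6. condition 'provides memory care' holds; fire-alarm system test 49 days ago vs limit 45 → not met
7. resident bill of rights absent → not met
8. dietary services review 163 days ago vs limit 180 → met
9. disaster preparedness plan absent → not met
10. condition 'administers injections' holds; activity calendar absent → not met
Not met: 2, 3, 4, 6, 7, 9, 10

2, 3, 4, 6, 7, 9, 10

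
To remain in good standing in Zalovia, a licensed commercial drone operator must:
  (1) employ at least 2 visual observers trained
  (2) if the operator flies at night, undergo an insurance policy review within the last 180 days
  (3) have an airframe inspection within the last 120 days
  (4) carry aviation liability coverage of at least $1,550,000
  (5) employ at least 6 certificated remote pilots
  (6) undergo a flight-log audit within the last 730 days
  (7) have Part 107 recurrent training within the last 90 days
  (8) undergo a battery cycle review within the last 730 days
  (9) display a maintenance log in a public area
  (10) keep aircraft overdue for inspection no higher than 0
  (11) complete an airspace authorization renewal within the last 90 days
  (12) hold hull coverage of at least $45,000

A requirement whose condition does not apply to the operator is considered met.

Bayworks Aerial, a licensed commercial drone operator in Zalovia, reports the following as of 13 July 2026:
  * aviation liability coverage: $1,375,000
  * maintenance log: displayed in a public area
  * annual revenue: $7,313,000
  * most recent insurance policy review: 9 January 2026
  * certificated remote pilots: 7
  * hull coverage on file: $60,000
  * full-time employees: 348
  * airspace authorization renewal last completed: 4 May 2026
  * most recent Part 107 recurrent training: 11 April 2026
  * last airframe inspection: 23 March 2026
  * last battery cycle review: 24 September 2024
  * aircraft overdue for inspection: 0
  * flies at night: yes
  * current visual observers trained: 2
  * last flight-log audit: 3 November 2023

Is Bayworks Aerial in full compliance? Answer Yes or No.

1. visual observers trained 2 ≥ 2 → met
2. condition 'flies at night' holds; insurance policy review 185 days ago vs limit 180 → not met
3. airframe inspection 112 days ago vs limit 120 → met
4. aviation liability coverage $1,375,000 < $1,550,000 → not met
5. certificated remote pilots 7 ≥ 6 → met
6. flight-log audit 983 days ago vs limit 730 → not met
7. Part 107 recurrent training 93 days ago vs limit 90 → not met
8. battery cycle review 657 days ago vs limit 730 → met
9. maintenance log present → met
10. aircraft overdue for inspection 0 ≤ 0 → met
11. airspace authorization renewal 70 days ago vs limit 90 → met
12. hull coverage $60,000 ≥ $45,000 → met
Not met: 2, 4, 6, 7

No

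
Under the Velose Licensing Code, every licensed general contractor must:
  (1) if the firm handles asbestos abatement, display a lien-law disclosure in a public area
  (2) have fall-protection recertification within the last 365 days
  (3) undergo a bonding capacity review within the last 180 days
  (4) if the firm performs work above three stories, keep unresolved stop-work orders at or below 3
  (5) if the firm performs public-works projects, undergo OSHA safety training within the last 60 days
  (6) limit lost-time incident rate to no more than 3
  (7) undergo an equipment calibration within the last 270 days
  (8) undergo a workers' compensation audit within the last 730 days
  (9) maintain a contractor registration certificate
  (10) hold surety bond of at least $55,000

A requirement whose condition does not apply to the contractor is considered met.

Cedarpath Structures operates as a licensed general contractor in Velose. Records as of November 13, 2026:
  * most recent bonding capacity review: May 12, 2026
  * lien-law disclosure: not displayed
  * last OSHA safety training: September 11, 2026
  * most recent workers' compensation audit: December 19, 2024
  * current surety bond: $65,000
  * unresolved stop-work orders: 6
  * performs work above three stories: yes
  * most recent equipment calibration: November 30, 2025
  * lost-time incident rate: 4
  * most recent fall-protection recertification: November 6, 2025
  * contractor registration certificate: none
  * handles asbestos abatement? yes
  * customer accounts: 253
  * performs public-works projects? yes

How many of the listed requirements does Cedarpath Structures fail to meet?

1. condition 'handles asbestos abatement' holds; lien-law disclosure absent → not met
2. fall-protection recertification 372 days ago vs limit 365 → not met
3. bonding capacity review 185 days ago vs limit 180 → not met
4. condition 'performs work above three stories' holds; unresolved stop-work orders 6 > 3 → not met
5. condition 'performs public-works projects' holds; OSHA safety training 63 days ago vs limit 60 → not met
6. lost-time incident rate 4 > 3 → not met
7. equipment calibration 348 days ago vs limit 270 → not met
8. workers' compensation audit 694 days ago vs limit 730 → met
9. contractor registration certificate absent → not met
10. surety bond $65,000 ≥ $55,000 → met
Not met: 8 of 10

8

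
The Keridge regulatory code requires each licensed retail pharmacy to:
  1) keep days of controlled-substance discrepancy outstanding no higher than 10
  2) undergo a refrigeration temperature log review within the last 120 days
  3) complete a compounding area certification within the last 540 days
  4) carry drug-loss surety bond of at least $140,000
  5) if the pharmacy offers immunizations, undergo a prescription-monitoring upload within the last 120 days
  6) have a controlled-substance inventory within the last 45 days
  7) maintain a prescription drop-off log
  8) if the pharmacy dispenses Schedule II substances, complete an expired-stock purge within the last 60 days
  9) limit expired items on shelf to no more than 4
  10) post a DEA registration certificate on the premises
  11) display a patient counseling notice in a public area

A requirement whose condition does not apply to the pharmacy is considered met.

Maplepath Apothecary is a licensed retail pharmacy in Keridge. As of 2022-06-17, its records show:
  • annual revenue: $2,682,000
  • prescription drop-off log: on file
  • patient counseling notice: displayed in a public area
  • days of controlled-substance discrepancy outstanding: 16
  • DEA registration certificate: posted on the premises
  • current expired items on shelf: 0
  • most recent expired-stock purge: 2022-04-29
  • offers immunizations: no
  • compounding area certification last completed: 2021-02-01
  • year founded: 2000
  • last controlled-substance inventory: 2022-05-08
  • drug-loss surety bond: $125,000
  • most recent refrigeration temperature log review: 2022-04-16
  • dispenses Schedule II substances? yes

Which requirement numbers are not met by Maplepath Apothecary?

1. days of controlled-substance discrepancy outstanding 16 > 10 → not met
2. refrigeration temperature log review 62 days ago vs limit 120 → met
3. compounding area certification 501 days ago vs limit 540 → met
4. drug-loss surety bond $125,000 < $140,000 → not met
5. condition 'offers immunizations' does not hold → requirement n/a → met
6. controlled-substance inventory 40 days ago vs limit 45 → met
7. prescription drop-off log present → met
8. condition 'dispenses Schedule II substances' holds; expired-stock purge 49 days ago vs limit 60 → met
9. expired items on shelf 0 ≤ 4 → met
10. DEA registration certificate present → met
11. patient counseling notice present → met
Not met: 1, 4

1, 4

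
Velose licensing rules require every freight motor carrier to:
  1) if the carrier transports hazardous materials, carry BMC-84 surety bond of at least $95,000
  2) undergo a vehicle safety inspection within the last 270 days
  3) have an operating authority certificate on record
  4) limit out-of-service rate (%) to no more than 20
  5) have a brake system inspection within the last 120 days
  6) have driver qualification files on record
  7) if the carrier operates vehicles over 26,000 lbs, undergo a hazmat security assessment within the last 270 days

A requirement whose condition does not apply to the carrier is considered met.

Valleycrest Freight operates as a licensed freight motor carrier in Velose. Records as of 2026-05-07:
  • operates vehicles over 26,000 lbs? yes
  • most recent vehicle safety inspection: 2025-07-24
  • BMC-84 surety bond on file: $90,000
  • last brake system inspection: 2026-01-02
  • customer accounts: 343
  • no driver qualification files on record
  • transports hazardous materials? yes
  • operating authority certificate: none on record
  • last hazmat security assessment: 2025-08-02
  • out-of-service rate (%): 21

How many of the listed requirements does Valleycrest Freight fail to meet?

1. condition 'transports hazardous materials' holds; BMC-84 surety bond $90,000 < $95,000 → not met
2. vehicle safety inspection 287 days ago vs limit 270 → not met
3. operating authority certificate absent → not met
4. out-of-service rate (%) 21 > 20 → not met
5. brake system inspection 125 days ago vs limit 120 → not met
6. driver qualification files absent → not met
7. condition 'operates vehicles over 26,000 lbs' holds; hazmat security assessment 278 days ago vs limit 270 → not met
Not met: 7 of 7

7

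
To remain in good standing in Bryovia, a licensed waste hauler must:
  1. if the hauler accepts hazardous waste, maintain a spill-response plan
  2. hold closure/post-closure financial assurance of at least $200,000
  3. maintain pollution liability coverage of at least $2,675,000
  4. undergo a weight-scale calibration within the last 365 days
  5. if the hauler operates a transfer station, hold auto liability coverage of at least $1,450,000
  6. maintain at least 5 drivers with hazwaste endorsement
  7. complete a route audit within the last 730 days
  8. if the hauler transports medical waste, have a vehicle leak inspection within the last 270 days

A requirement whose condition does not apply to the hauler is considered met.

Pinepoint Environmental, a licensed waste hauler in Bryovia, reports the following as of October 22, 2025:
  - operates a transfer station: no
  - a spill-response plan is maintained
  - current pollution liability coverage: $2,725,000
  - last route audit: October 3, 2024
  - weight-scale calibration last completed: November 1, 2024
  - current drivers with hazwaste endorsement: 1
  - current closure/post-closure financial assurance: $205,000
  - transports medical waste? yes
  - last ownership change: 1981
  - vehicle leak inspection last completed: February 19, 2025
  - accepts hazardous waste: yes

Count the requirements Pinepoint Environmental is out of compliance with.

1

1. condition 'accepts hazardous waste' holds; spill-response plan present → met
2. closure/post-closure financial assurance $205,000 ≥ $200,000 → met
3. pollution liability coverage $2,725,000 ≥ $2,675,000 → met
4. weight-scale calibration 355 days ago vs limit 365 → met
5. condition 'operates a transfer station' does not hold → requirement n/a → met
6. drivers with hazwaste endorsement 1 < 5 → not met
7. route audit 384 days ago vs limit 730 → met
8. condition 'transports medical waste' holds; vehicle leak inspection 245 days ago vs limit 270 → met
Not met: 1 of 8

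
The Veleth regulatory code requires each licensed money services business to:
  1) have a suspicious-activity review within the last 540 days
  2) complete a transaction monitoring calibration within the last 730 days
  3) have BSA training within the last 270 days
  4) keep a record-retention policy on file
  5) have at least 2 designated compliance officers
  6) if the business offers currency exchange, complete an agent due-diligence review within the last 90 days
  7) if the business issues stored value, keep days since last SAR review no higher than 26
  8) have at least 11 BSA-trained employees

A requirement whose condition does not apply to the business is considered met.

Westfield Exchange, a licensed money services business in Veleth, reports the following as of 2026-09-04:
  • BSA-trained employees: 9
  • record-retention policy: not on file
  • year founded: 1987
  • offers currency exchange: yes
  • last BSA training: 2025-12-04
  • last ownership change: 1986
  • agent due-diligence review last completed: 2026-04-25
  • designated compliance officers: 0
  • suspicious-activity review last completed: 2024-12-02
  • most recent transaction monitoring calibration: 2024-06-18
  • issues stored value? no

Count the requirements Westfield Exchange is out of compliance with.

1. suspicious-activity review 641 days ago vs limit 540 → not met
2. transaction monitoring calibration 808 days ago vs limit 730 → not met
3. BSA training 274 days ago vs limit 270 → not met
4. record-retention policy absent → not met
5. designated compliance officers 0 < 2 → not met
6. condition 'offers currency exchange' holds; agent due-diligence review 132 days ago vs limit 90 → not met
7. condition 'issues stored value' does not hold → requirement n/a → met
8. BSA-trained employees 9 < 11 → not met
Not met: 7 of 8

7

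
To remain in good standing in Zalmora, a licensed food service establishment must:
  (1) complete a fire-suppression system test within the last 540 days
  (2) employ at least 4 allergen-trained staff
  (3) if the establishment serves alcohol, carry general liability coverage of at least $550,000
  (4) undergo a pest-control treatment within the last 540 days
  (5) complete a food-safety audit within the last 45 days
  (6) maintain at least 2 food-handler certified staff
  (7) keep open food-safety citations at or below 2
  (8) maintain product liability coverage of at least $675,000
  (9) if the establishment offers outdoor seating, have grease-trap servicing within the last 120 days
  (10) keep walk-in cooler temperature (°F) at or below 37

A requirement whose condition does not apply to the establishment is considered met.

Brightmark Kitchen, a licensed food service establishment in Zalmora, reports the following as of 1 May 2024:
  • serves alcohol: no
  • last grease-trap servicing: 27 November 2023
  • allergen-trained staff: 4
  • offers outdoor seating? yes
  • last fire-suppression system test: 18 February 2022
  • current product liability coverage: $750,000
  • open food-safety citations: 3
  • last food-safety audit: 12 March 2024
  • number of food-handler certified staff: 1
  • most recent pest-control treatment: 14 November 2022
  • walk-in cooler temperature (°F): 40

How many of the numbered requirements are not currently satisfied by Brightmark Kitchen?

1. fire-suppression system test 803 days ago vs limit 540 → not met
2. allergen-trained staff 4 ≥ 4 → met
3. condition 'serves alcohol' does not hold → requirement n/a → met
4. pest-control treatment 534 days ago vs limit 540 → met
5. food-safety audit 50 days ago vs limit 45 → not met
6. food-handler certified staff 1 < 2 → not met
7. open food-safety citations 3 > 2 → not met
8. product liability coverage $750,000 ≥ $675,000 → met
9. condition 'offers outdoor seating' holds; grease-trap servicing 156 days ago vs limit 120 → not met
10. walk-in cooler temperature (°F) 40 > 37 → not met
Not met: 6 of 10

6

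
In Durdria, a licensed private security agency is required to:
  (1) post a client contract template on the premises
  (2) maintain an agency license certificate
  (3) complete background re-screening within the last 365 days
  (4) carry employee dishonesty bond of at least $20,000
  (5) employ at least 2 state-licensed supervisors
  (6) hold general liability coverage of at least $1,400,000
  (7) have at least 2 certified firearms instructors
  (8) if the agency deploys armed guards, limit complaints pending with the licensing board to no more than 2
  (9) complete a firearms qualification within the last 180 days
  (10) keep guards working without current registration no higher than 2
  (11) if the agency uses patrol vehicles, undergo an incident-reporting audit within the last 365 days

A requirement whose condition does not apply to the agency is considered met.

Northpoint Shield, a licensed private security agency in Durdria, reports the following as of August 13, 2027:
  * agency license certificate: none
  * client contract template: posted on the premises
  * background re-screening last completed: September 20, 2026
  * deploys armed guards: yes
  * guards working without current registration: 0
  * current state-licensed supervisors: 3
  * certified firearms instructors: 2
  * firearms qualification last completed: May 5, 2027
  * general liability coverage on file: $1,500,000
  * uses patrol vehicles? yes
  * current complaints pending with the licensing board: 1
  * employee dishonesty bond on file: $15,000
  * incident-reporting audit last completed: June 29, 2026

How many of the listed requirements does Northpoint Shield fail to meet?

1. client contract template present → met
2. agency license certificate absent → not met
3. background re-screening 327 days ago vs limit 365 → met
4. employee dishonesty bond $15,000 < $20,000 → not met
5. state-licensed supervisors 3 ≥ 2 → met
6. general liability coverage $1,500,000 ≥ $1,400,000 → met
7. certified firearms instructors 2 ≥ 2 → met
8. condition 'deploys armed guards' holds; complaints pending with the licensing board 1 ≤ 2 → met
9. firearms qualification 100 days ago vs limit 180 → met
10. guards working without current registration 0 ≤ 2 → met
11. condition 'uses patrol vehicles' holds; incident-reporting audit 410 days ago vs limit 365 → not met
Not met: 3 of 11

3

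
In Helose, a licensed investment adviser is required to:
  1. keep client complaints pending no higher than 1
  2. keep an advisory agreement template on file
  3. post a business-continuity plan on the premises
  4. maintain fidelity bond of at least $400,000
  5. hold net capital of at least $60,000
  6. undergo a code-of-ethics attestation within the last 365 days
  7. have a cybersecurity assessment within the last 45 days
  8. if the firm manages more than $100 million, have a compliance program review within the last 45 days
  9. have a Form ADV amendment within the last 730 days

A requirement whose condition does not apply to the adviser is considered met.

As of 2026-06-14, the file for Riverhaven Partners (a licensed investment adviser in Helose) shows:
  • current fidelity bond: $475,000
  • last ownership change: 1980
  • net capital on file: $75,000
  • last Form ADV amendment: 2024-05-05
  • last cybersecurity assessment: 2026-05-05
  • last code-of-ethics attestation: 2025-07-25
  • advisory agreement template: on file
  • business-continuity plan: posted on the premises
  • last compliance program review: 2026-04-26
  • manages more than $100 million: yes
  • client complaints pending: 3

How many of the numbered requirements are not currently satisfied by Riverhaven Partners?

1. client complaints pending 3 > 1 → not met
2. advisory agreement template present → met
3. business-continuity plan present → met
4. fidelity bond $475,000 ≥ $400,000 → met
5. net capital $75,000 ≥ $60,000 → met
6. code-of-ethics attestation 324 days ago vs limit 365 → met
7. cybersecurity assessment 40 days ago vs limit 45 → met
8. condition 'manages more than $100 million' holds; compliance program review 49 days ago vs limit 45 → not met
9. Form ADV amendment 770 days ago vs limit 730 → not met
Not met: 3 of 9

3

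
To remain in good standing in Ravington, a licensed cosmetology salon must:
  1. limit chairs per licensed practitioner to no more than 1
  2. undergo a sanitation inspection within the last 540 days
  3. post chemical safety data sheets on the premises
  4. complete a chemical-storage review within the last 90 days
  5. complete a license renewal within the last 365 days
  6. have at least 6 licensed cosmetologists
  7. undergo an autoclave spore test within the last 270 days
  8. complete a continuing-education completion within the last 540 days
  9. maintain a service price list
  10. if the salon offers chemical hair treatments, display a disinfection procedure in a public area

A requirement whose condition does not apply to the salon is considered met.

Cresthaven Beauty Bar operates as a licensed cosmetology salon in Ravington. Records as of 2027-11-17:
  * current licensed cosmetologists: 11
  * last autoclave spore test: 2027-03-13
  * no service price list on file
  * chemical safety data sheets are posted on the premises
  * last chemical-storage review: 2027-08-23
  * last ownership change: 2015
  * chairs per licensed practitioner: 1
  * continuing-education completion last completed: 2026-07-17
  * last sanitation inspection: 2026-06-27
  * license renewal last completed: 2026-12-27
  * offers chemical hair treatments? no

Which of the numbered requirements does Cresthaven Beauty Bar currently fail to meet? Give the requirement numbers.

9

1. chairs per licensed practitioner 1 ≤ 1 → met
2. sanitation inspection 508 days ago vs limit 540 → met
3. chemical safety data sheets present → met
4. chemical-storage review 86 days ago vs limit 90 → met
5. license renewal 325 days ago vs limit 365 → met
6. licensed cosmetologists 11 ≥ 6 → met
7. autoclave spore test 249 days ago vs limit 270 → met
8. continuing-education completion 488 days ago vs limit 540 → met
9. service price list absent → not met
10. condition 'offers chemical hair treatments' does not hold → requirement n/a → met
Not met: 9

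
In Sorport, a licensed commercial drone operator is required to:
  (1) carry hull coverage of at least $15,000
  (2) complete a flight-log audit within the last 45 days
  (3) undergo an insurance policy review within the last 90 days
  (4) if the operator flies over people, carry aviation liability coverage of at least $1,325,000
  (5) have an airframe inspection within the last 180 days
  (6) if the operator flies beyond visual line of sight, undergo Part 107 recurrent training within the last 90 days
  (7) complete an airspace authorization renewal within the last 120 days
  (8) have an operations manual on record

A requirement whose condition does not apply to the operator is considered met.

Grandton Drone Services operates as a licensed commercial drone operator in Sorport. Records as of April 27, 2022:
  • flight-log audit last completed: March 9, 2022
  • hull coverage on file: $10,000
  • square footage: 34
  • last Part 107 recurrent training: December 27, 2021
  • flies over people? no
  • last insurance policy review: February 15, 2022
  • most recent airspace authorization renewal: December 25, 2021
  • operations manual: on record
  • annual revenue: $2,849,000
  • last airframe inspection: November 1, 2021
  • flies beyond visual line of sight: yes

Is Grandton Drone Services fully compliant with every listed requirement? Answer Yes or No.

No

1. hull coverage $10,000 < $15,000 → not met
2. flight-log audit 49 days ago vs limit 45 → not met
3. insurance policy review 71 days ago vs limit 90 → met
4. condition 'flies over people' does not hold → requirement n/a → met
5. airframe inspection 177 days ago vs limit 180 → met
6. condition 'flies beyond visual line of sight' holds; Part 107 recurrent training 121 days ago vs limit 90 → not met
7. airspace authorization renewal 123 days ago vs limit 120 → not met
8. operations manual present → met
Not met: 1, 2, 6, 7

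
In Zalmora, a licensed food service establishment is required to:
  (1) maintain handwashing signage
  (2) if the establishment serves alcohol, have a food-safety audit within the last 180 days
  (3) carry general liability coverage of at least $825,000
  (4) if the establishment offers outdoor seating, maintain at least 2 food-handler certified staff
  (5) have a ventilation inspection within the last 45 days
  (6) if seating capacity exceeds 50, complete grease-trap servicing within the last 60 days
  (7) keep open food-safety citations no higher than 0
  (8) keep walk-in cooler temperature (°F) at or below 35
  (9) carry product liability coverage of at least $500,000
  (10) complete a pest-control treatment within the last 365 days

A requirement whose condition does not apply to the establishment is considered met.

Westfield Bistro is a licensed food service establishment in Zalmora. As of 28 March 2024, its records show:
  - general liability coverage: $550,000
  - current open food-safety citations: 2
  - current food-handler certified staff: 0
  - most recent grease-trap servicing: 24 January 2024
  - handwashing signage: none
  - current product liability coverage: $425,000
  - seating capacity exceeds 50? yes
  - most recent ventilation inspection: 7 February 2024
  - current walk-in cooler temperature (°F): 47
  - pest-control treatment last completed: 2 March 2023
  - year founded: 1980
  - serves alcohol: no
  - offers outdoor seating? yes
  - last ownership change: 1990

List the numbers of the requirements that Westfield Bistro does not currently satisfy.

1. handwashing signage absent → not met
2. condition 'serves alcohol' does not hold → requirement n/a → met
3. general liability coverage $550,000 < $825,000 → not met
4. condition 'offers outdoor seating' holds; food-handler certified staff 0 < 2 → not met
5. ventilation inspection 50 days ago vs limit 45 → not met
6. condition 'seating capacity exceeds 50' holds; grease-trap servicing 64 days ago vs limit 60 → not met
7. open food-safety citations 2 > 0 → not met
8. walk-in cooler temperature (°F) 47 > 35 → not met
9. product liability coverage $425,000 < $500,000 → not met
10. pest-control treatment 392 days ago vs limit 365 → not met
Not met: 1, 3, 4, 5, 6, 7, 8, 9, 10

1, 3, 4, 5, 6, 7, 8, 9, 10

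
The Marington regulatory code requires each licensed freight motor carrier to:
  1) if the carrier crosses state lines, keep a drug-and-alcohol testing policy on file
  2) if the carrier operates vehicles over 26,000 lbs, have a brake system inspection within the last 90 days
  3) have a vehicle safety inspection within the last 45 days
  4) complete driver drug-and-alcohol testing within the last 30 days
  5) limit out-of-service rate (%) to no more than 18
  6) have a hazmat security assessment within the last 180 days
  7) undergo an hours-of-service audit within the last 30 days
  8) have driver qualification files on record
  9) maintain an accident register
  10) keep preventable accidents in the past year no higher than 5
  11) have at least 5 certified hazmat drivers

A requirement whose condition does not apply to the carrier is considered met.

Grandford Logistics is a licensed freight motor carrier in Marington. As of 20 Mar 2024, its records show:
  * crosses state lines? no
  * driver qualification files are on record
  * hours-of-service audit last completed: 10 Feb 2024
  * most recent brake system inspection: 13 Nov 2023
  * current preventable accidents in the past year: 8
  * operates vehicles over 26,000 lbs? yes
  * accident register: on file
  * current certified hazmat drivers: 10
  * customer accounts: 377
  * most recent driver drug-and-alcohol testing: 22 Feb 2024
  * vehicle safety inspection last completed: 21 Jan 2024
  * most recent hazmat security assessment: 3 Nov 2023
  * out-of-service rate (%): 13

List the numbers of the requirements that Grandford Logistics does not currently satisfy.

1. condition 'crosses state lines' does not hold → requirement n/a → met
2. condition 'operates vehicles over 26,000 lbs' holds; brake system inspection 128 days ago vs limit 90 → not met
3. vehicle safety inspection 59 days ago vs limit 45 → not met
4. driver drug-and-alcohol testing 27 days ago vs limit 30 → met
5. out-of-service rate (%) 13 ≤ 18 → met
6. hazmat security assessment 138 days ago vs limit 180 → met
7. hours-of-service audit 39 days ago vs limit 30 → not met
8. driver qualification files present → met
9. accident register present → met
10. preventable accidents in the past year 8 > 5 → not met
11. certified hazmat drivers 10 ≥ 5 → met
Not met: 2, 3, 7, 10

2, 3, 7, 10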